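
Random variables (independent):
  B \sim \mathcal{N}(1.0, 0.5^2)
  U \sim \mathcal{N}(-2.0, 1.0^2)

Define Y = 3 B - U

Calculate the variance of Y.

For independent RVs: Var(aX + bY) = a²Var(X) + b²Var(Y)
Var(B) = 0.25
Var(U) = 1
Var(Y) = 3²*0.25 + (-1)²*1
= 9*0.25 + 1*1 = 3.25

3.25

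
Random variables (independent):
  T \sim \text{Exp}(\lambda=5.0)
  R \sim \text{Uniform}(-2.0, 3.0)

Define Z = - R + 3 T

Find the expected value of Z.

E[Z] = 3*E[T] - 1*E[R]
E[T] = 0.2
E[R] = 0.5
E[Z] = 3*0.2 - 1*0.5 = 0.1

0.1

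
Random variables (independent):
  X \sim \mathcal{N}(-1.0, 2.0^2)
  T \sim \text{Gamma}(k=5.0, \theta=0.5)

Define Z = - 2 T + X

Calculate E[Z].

E[Z] = 1*E[X] - 2*E[T]
E[X] = -1
E[T] = 2.5
E[Z] = 1*(-1) - 2*2.5 = -6

-6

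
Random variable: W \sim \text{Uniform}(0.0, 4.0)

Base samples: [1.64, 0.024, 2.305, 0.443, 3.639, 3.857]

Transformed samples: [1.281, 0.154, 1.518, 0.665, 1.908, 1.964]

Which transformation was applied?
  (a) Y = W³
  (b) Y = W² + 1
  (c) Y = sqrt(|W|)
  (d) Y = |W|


Checking option (c) Y = sqrt(|W|):
  W = 1.64 -> Y = 1.281 ✓
  W = 0.024 -> Y = 0.154 ✓
  W = 2.305 -> Y = 1.518 ✓
All samples match this transformation.

(c) sqrt(|W|)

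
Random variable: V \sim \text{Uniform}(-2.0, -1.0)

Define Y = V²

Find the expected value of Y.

Using E[X²] = Var(X) + (E[X])²:
E[V] = -1.5
Var(V) = (-1 + 2)^2/12 = 0.083333333
E[V²] = 0.083333333 + (-1.5)² = 0.083333333 + 2.25 = 2.3333333

2.3333333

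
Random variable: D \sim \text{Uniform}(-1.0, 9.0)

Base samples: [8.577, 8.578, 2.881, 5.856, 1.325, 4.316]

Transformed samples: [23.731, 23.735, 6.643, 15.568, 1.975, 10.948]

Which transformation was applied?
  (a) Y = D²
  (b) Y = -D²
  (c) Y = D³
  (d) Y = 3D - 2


Checking option (d) Y = 3D - 2:
  D = 8.577 -> Y = 23.731 ✓
  D = 8.578 -> Y = 23.735 ✓
  D = 2.881 -> Y = 6.643 ✓
All samples match this transformation.

(d) 3D - 2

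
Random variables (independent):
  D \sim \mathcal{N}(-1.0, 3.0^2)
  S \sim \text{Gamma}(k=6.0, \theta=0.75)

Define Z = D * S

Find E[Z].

For independent RVs: E[XY] = E[X]*E[Y]
E[D] = -1
E[S] = 4.5
E[Z] = -1 * 4.5 = -4.5

-4.5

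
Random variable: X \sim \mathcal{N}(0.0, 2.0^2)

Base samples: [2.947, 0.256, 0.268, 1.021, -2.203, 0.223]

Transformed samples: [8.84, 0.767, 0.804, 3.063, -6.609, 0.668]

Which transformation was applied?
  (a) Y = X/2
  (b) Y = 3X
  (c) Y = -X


Checking option (b) Y = 3X:
  X = 2.947 -> Y = 8.84 ✓
  X = 0.256 -> Y = 0.767 ✓
  X = 0.268 -> Y = 0.804 ✓
All samples match this transformation.

(b) 3X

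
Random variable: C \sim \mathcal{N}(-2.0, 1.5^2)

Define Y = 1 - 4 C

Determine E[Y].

For Y = -4C + 1:
E[Y] = -4 * E[C] + 1
E[C] = -2.0 = -2
E[Y] = -4 * (-2) + 1 = 9

9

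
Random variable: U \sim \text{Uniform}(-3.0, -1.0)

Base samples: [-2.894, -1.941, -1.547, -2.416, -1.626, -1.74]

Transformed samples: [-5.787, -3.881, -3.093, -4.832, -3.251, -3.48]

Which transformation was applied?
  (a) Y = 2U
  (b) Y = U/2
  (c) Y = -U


Checking option (a) Y = 2U:
  U = -2.894 -> Y = -5.787 ✓
  U = -1.941 -> Y = -3.881 ✓
  U = -1.547 -> Y = -3.093 ✓
All samples match this transformation.

(a) 2U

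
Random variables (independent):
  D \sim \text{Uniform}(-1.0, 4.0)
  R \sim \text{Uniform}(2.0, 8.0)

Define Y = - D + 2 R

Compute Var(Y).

For independent RVs: Var(aX + bY) = a²Var(X) + b²Var(Y)
Var(D) = 2.0833333
Var(R) = 3
Var(Y) = (-1)²*2.0833333 + 2²*3
= 1*2.0833333 + 4*3 = 14.083333

14.083333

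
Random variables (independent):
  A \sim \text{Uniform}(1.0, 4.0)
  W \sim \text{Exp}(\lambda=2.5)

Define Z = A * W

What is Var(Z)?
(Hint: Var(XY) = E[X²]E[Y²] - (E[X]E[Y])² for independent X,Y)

Var(XY) = E[X²]E[Y²] - (E[X]E[Y])²
E[A] = 2.5, Var(A) = 0.75
E[W] = 0.4, Var(W) = 0.16
E[A²] = 0.75 + 2.5² = 7
E[W²] = 0.16 + 0.4² = 0.32
Var(Z) = 7*0.32 - (2.5*0.4)²
= 2.24 - 1 = 1.24

1.24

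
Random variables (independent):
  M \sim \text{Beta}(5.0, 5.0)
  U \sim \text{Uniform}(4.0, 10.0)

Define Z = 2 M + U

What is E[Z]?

E[Z] = 2*E[M] + 1*E[U]
E[M] = 0.5
E[U] = 7
E[Z] = 2*0.5 + 1*7 = 8

8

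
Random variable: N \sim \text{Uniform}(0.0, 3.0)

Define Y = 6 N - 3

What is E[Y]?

For Y = 6N - 3:
E[Y] = 6 * E[N] - 3
E[N] = (0 + 3)/2 = 1.5
E[Y] = 6 * 1.5 - 3 = 6

6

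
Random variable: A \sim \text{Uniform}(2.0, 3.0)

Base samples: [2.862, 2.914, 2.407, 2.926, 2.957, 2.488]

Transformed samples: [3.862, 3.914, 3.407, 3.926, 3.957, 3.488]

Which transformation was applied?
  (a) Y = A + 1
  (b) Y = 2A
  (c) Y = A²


Checking option (a) Y = A + 1:
  A = 2.862 -> Y = 3.862 ✓
  A = 2.914 -> Y = 3.914 ✓
  A = 2.407 -> Y = 3.407 ✓
All samples match this transformation.

(a) A + 1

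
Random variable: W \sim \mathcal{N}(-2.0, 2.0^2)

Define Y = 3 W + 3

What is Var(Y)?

For Y = aW + b: Var(Y) = a² * Var(W)
Var(W) = 2.0^2 = 4
Var(Y) = 3² * 4 = 9 * 4 = 36

36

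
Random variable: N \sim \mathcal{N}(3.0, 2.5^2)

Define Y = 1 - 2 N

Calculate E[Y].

For Y = -2N + 1:
E[Y] = -2 * E[N] + 1
E[N] = 3.0 = 3
E[Y] = -2 * 3 + 1 = -5

-5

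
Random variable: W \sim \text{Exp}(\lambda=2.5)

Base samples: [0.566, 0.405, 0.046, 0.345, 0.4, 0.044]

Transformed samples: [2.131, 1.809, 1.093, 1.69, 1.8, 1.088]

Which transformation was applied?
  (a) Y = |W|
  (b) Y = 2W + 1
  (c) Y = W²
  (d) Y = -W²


Checking option (b) Y = 2W + 1:
  W = 0.566 -> Y = 2.131 ✓
  W = 0.405 -> Y = 1.809 ✓
  W = 0.046 -> Y = 1.093 ✓
All samples match this transformation.

(b) 2W + 1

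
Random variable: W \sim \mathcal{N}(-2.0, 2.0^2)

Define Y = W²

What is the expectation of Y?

E[W²] = Var(W) + (E[W])² = 4 + 4 = 8

8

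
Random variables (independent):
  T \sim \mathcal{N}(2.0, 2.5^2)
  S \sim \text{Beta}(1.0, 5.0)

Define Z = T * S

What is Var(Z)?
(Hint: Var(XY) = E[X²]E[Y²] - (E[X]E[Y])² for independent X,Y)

Var(XY) = E[X²]E[Y²] - (E[X]E[Y])²
E[T] = 2, Var(T) = 6.25
E[S] = 0.16666667, Var(S) = 0.01984127
E[T²] = 6.25 + 2² = 10.25
E[S²] = 0.01984127 + 0.16666667² = 0.047619048
Var(Z) = 10.25*0.047619048 - (2*0.16666667)²
= 0.48809524 - 0.11111111 = 0.37698413

0.37698413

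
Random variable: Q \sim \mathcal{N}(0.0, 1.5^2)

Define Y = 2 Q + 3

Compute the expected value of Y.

For Y = 2Q + 3:
E[Y] = 2 * E[Q] + 3
E[Q] = 0.0 = 0
E[Y] = 2 * 0 + 3 = 3

3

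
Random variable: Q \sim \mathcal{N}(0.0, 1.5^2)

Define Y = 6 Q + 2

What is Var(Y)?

For Y = aQ + b: Var(Y) = a² * Var(Q)
Var(Q) = 1.5^2 = 2.25
Var(Y) = 6² * 2.25 = 36 * 2.25 = 81

81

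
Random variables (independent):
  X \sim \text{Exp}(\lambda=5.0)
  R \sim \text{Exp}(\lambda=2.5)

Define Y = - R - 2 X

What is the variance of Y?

For independent RVs: Var(aX + bY) = a²Var(X) + b²Var(Y)
Var(X) = 0.04
Var(R) = 0.16
Var(Y) = (-2)²*0.04 + (-1)²*0.16
= 4*0.04 + 1*0.16 = 0.32

0.32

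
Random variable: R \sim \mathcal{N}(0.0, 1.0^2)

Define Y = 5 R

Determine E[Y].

For Y = 5R:
E[Y] = 5 * E[R]
E[R] = 0.0 = 0
E[Y] = 5 * 0 = 0

0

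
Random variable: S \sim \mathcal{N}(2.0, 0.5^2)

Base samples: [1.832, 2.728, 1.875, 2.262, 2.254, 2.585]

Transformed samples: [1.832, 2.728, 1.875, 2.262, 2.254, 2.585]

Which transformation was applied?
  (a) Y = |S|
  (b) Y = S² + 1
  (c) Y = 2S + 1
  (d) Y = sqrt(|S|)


Checking option (a) Y = |S|:
  S = 1.832 -> Y = 1.832 ✓
  S = 2.728 -> Y = 2.728 ✓
  S = 1.875 -> Y = 1.875 ✓
All samples match this transformation.

(a) |S|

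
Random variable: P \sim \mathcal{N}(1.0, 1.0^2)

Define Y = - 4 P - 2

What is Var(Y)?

For Y = aP + b: Var(Y) = a² * Var(P)
Var(P) = 1.0^2 = 1
Var(Y) = (-4)² * 1 = 16 * 1 = 16

16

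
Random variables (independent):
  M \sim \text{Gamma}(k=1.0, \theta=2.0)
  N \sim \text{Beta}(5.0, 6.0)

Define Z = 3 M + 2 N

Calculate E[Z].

E[Z] = 3*E[M] + 2*E[N]
E[M] = 2
E[N] = 0.45454545
E[Z] = 3*2 + 2*0.45454545 = 6.9090909

6.9090909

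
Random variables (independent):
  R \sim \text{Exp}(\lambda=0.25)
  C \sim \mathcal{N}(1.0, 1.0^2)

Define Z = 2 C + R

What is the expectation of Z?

E[Z] = 1*E[R] + 2*E[C]
E[R] = 4
E[C] = 1
E[Z] = 1*4 + 2*1 = 6

6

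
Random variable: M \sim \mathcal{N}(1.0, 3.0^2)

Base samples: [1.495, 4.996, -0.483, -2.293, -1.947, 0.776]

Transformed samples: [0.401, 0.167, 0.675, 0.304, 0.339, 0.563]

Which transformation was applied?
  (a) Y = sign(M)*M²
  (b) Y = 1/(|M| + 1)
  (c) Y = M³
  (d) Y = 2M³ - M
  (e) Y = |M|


Checking option (b) Y = 1/(|M| + 1):
  M = 1.495 -> Y = 0.401 ✓
  M = 4.996 -> Y = 0.167 ✓
  M = -0.483 -> Y = 0.675 ✓
All samples match this transformation.

(b) 1/(|M| + 1)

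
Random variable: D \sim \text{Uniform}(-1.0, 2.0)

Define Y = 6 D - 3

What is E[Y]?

For Y = 6D - 3:
E[Y] = 6 * E[D] - 3
E[D] = (-1 + 2)/2 = 0.5
E[Y] = 6 * 0.5 - 3 = 0

0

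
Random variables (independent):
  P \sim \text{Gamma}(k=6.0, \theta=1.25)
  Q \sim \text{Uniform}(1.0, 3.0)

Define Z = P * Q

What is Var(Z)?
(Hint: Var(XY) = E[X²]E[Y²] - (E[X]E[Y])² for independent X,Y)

Var(XY) = E[X²]E[Y²] - (E[X]E[Y])²
E[P] = 7.5, Var(P) = 9.375
E[Q] = 2, Var(Q) = 0.33333333
E[P²] = 9.375 + 7.5² = 65.625
E[Q²] = 0.33333333 + 2² = 4.3333333
Var(Z) = 65.625*4.3333333 - (7.5*2)²
= 284.375 - 225 = 59.375

59.375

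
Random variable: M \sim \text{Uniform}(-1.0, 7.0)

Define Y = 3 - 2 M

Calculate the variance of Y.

For Y = aM + b: Var(Y) = a² * Var(M)
Var(M) = (7 + 1)^2/12 = 5.3333333
Var(Y) = (-2)² * 5.3333333 = 4 * 5.3333333 = 21.333333

21.333333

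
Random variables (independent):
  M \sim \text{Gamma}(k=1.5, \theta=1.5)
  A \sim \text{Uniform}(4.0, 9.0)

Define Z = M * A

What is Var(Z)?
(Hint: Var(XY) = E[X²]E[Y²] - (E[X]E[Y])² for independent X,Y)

Var(XY) = E[X²]E[Y²] - (E[X]E[Y])²
E[M] = 2.25, Var(M) = 3.375
E[A] = 6.5, Var(A) = 2.0833333
E[M²] = 3.375 + 2.25² = 8.4375
E[A²] = 2.0833333 + 6.5² = 44.333333
Var(Z) = 8.4375*44.333333 - (2.25*6.5)²
= 374.0625 - 213.89062 = 160.17188

160.17188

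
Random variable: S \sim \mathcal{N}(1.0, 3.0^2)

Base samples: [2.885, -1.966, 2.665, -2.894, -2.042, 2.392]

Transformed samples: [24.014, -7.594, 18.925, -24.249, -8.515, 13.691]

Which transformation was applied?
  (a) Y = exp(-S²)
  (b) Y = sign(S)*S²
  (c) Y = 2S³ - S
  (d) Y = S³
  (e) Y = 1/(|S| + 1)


Checking option (d) Y = S³:
  S = 2.885 -> Y = 24.014 ✓
  S = -1.966 -> Y = -7.594 ✓
  S = 2.665 -> Y = 18.925 ✓
All samples match this transformation.

(d) S³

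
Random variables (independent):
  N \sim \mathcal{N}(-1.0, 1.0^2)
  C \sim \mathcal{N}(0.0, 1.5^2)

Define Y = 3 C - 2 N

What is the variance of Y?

For independent RVs: Var(aX + bY) = a²Var(X) + b²Var(Y)
Var(N) = 1
Var(C) = 2.25
Var(Y) = (-2)²*1 + 3²*2.25
= 4*1 + 9*2.25 = 24.25

24.25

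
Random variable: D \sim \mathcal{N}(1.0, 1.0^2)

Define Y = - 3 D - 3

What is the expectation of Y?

For Y = -3D - 3:
E[Y] = -3 * E[D] - 3
E[D] = 1.0 = 1
E[Y] = -3 * 1 - 3 = -6

-6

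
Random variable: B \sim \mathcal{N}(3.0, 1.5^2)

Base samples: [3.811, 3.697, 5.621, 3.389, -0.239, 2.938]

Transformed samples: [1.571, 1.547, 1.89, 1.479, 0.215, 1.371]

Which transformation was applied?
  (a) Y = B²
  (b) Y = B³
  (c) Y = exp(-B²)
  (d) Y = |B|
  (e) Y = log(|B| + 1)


Checking option (e) Y = log(|B| + 1):
  B = 3.811 -> Y = 1.571 ✓
  B = 3.697 -> Y = 1.547 ✓
  B = 5.621 -> Y = 1.89 ✓
All samples match this transformation.

(e) log(|B| + 1)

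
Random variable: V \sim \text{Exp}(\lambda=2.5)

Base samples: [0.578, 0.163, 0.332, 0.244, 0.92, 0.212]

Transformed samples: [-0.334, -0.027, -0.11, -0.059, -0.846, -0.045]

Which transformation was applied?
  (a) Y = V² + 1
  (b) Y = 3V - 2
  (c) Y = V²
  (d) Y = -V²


Checking option (d) Y = -V²:
  V = 0.578 -> Y = -0.334 ✓
  V = 0.163 -> Y = -0.027 ✓
  V = 0.332 -> Y = -0.11 ✓
All samples match this transformation.

(d) -V²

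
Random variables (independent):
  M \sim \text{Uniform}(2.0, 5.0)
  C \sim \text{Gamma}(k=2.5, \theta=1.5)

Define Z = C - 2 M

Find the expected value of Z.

E[Z] = -2*E[M] + 1*E[C]
E[M] = 3.5
E[C] = 3.75
E[Z] = -2*3.5 + 1*3.75 = -3.25

-3.25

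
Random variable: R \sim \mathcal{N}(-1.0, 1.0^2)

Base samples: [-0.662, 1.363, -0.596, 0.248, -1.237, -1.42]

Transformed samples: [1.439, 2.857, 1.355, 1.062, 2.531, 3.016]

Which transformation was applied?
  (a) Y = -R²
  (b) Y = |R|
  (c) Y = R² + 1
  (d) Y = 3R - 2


Checking option (c) Y = R² + 1:
  R = -0.662 -> Y = 1.439 ✓
  R = 1.363 -> Y = 2.857 ✓
  R = -0.596 -> Y = 1.355 ✓
All samples match this transformation.

(c) R² + 1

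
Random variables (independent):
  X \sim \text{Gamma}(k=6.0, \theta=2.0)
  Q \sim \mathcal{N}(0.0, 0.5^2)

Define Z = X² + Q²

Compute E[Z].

E[Z] = E[X²] + E[Q²]
E[X²] = Var(X) + E[X]² = 24 + 144 = 168
E[Q²] = Var(Q) + E[Q]² = 0.25 + 0 = 0.25
E[Z] = 168 + 0.25 = 168.25

168.25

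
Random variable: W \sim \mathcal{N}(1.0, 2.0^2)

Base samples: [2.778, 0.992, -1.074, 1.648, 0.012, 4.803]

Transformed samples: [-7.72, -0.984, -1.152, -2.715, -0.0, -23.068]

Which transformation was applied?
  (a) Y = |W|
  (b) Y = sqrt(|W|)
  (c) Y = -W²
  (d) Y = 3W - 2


Checking option (c) Y = -W²:
  W = 2.778 -> Y = -7.72 ✓
  W = 0.992 -> Y = -0.984 ✓
  W = -1.074 -> Y = -1.152 ✓
All samples match this transformation.

(c) -W²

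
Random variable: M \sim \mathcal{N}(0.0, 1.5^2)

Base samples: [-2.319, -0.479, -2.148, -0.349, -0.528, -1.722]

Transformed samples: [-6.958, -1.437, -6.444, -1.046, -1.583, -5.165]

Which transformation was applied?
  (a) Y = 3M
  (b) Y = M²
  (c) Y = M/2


Checking option (a) Y = 3M:
  M = -2.319 -> Y = -6.958 ✓
  M = -0.479 -> Y = -1.437 ✓
  M = -2.148 -> Y = -6.444 ✓
All samples match this transformation.

(a) 3M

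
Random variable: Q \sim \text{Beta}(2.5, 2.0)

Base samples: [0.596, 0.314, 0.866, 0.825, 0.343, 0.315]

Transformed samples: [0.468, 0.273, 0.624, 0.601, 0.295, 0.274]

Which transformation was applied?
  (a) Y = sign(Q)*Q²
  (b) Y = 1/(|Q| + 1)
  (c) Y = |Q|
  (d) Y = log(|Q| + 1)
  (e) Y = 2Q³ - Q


Checking option (d) Y = log(|Q| + 1):
  Q = 0.596 -> Y = 0.468 ✓
  Q = 0.314 -> Y = 0.273 ✓
  Q = 0.866 -> Y = 0.624 ✓
All samples match this transformation.

(d) log(|Q| + 1)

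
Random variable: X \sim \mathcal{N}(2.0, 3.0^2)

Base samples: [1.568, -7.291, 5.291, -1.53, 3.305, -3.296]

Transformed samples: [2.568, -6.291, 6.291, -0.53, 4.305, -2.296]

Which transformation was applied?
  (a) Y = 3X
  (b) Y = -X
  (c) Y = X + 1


Checking option (c) Y = X + 1:
  X = 1.568 -> Y = 2.568 ✓
  X = -7.291 -> Y = -6.291 ✓
  X = 5.291 -> Y = 6.291 ✓
All samples match this transformation.

(c) X + 1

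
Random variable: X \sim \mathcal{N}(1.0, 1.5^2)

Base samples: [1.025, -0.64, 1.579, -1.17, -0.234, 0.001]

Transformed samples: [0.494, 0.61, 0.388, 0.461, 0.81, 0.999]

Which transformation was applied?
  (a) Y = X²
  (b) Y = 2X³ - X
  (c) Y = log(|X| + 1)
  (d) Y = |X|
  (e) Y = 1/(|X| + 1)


Checking option (e) Y = 1/(|X| + 1):
  X = 1.025 -> Y = 0.494 ✓
  X = -0.64 -> Y = 0.61 ✓
  X = 1.579 -> Y = 0.388 ✓
All samples match this transformation.

(e) 1/(|X| + 1)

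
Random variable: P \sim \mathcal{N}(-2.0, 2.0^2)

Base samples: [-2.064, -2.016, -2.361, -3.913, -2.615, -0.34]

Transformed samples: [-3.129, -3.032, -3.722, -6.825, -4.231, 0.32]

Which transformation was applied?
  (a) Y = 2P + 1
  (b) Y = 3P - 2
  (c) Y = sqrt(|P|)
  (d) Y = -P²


Checking option (a) Y = 2P + 1:
  P = -2.064 -> Y = -3.129 ✓
  P = -2.016 -> Y = -3.032 ✓
  P = -2.361 -> Y = -3.722 ✓
All samples match this transformation.

(a) 2P + 1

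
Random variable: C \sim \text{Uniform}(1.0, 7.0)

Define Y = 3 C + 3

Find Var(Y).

For Y = aC + b: Var(Y) = a² * Var(C)
Var(C) = (7 - 1)^2/12 = 3
Var(Y) = 3² * 3 = 9 * 3 = 27

27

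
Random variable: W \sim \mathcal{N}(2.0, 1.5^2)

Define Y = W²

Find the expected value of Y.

E[W²] = Var(W) + (E[W])² = 2.25 + 4 = 6.25

6.25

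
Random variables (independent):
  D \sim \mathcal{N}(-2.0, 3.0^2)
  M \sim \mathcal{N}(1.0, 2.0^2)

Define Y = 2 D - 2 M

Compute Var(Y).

For independent RVs: Var(aX + bY) = a²Var(X) + b²Var(Y)
Var(D) = 9
Var(M) = 4
Var(Y) = 2²*9 + (-2)²*4
= 4*9 + 4*4 = 52

52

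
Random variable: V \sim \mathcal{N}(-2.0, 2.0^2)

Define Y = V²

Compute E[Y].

Using E[X²] = Var(X) + (E[X])²:
E[V] = -2
Var(V) = 2.0^2 = 4
E[V²] = 4 + (-2)² = 4 + 4 = 8

8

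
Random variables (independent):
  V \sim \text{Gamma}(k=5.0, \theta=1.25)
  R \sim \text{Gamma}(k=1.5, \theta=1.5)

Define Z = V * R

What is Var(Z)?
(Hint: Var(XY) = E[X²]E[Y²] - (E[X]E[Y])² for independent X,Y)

Var(XY) = E[X²]E[Y²] - (E[X]E[Y])²
E[V] = 6.25, Var(V) = 7.8125
E[R] = 2.25, Var(R) = 3.375
E[V²] = 7.8125 + 6.25² = 46.875
E[R²] = 3.375 + 2.25² = 8.4375
Var(Z) = 46.875*8.4375 - (6.25*2.25)²
= 395.50781 - 197.75391 = 197.75391

197.75391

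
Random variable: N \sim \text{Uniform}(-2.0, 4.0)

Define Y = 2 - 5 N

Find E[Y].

For Y = -5N + 2:
E[Y] = -5 * E[N] + 2
E[N] = (-2 + 4)/2 = 1
E[Y] = -5 * 1 + 2 = -3

-3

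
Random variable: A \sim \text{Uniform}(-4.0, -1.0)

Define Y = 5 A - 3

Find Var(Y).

For Y = aA + b: Var(Y) = a² * Var(A)
Var(A) = (-1 + 4)^2/12 = 0.75
Var(Y) = 5² * 0.75 = 25 * 0.75 = 18.75

18.75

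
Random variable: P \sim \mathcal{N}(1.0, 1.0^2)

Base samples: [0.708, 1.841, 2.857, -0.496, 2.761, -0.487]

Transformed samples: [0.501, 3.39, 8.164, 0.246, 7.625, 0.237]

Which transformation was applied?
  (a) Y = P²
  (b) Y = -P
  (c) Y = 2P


Checking option (a) Y = P²:
  P = 0.708 -> Y = 0.501 ✓
  P = 1.841 -> Y = 3.39 ✓
  P = 2.857 -> Y = 8.164 ✓
All samples match this transformation.

(a) P²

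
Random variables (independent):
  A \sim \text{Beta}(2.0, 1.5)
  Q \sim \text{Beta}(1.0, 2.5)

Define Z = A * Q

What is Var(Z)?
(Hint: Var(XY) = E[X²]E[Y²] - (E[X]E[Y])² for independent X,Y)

Var(XY) = E[X²]E[Y²] - (E[X]E[Y])²
E[A] = 0.57142857, Var(A) = 0.054421769
E[Q] = 0.28571429, Var(Q) = 0.045351474
E[A²] = 0.054421769 + 0.57142857² = 0.38095238
E[Q²] = 0.045351474 + 0.28571429² = 0.12698413
Var(Z) = 0.38095238*0.12698413 - (0.57142857*0.28571429)²
= 0.048374906 - 0.02665556 = 0.021719345

0.021719345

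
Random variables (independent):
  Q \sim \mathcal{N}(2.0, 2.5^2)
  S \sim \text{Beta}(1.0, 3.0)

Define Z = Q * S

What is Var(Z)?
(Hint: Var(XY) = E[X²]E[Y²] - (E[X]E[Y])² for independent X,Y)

Var(XY) = E[X²]E[Y²] - (E[X]E[Y])²
E[Q] = 2, Var(Q) = 6.25
E[S] = 0.25, Var(S) = 0.0375
E[Q²] = 6.25 + 2² = 10.25
E[S²] = 0.0375 + 0.25² = 0.1
Var(Z) = 10.25*0.1 - (2*0.25)²
= 1.025 - 0.25 = 0.775

0.775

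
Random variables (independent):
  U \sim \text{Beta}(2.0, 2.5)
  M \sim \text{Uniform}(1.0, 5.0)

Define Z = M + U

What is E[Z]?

E[Z] = 1*E[U] + 1*E[M]
E[U] = 0.44444444
E[M] = 3
E[Z] = 1*0.44444444 + 1*3 = 3.4444444

3.4444444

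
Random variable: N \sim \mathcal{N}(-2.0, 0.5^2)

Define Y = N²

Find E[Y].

E[N²] = Var(N) + (E[N])² = 0.25 + 4 = 4.25

4.25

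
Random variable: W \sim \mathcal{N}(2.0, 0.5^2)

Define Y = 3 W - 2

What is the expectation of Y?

For Y = 3W - 2:
E[Y] = 3 * E[W] - 2
E[W] = 2.0 = 2
E[Y] = 3 * 2 - 2 = 4

4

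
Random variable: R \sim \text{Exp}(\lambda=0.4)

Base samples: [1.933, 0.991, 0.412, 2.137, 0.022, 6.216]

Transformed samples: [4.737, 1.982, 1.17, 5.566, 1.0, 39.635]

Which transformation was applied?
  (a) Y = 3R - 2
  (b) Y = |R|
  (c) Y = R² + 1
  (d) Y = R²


Checking option (c) Y = R² + 1:
  R = 1.933 -> Y = 4.737 ✓
  R = 0.991 -> Y = 1.982 ✓
  R = 0.412 -> Y = 1.17 ✓
All samples match this transformation.

(c) R² + 1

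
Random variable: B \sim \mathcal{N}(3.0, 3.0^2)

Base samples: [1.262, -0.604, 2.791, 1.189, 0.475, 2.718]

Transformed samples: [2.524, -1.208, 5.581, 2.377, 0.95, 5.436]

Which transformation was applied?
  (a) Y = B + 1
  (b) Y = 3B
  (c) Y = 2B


Checking option (c) Y = 2B:
  B = 1.262 -> Y = 2.524 ✓
  B = -0.604 -> Y = -1.208 ✓
  B = 2.791 -> Y = 5.581 ✓
All samples match this transformation.

(c) 2B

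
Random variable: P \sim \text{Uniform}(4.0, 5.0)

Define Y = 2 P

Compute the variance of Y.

For Y = aP + b: Var(Y) = a² * Var(P)
Var(P) = (5 - 4)^2/12 = 0.083333333
Var(Y) = 2² * 0.083333333 = 4 * 0.083333333 = 0.33333333

0.33333333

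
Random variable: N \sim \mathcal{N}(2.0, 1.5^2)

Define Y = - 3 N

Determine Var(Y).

For Y = aN + b: Var(Y) = a² * Var(N)
Var(N) = 1.5^2 = 2.25
Var(Y) = (-3)² * 2.25 = 9 * 2.25 = 20.25

20.25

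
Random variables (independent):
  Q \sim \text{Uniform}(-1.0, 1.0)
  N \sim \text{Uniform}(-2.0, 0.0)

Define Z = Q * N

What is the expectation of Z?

For independent RVs: E[XY] = E[X]*E[Y]
E[Q] = 0
E[N] = -1
E[Z] = 0 * (-1) = 0

0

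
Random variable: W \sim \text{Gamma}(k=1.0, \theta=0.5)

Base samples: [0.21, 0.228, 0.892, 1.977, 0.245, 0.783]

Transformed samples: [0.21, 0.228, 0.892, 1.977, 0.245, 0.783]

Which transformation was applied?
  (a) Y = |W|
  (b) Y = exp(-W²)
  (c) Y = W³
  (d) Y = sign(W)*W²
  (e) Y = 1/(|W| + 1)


Checking option (a) Y = |W|:
  W = 0.21 -> Y = 0.21 ✓
  W = 0.228 -> Y = 0.228 ✓
  W = 0.892 -> Y = 0.892 ✓
All samples match this transformation.

(a) |W|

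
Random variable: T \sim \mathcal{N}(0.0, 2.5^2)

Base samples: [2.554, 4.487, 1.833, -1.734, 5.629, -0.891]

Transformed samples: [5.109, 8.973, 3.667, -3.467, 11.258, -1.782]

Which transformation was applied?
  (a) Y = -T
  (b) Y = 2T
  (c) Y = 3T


Checking option (b) Y = 2T:
  T = 2.554 -> Y = 5.109 ✓
  T = 4.487 -> Y = 8.973 ✓
  T = 1.833 -> Y = 3.667 ✓
All samples match this transformation.

(b) 2T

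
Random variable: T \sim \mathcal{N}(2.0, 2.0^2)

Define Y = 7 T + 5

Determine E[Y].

For Y = 7T + 5:
E[Y] = 7 * E[T] + 5
E[T] = 2.0 = 2
E[Y] = 7 * 2 + 5 = 19

19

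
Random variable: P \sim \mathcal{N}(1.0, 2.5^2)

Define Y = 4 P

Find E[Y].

For Y = 4P:
E[Y] = 4 * E[P]
E[P] = 1.0 = 1
E[Y] = 4 * 1 = 4

4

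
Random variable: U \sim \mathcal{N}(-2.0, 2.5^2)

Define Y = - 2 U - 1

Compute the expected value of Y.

For Y = -2U - 1:
E[Y] = -2 * E[U] - 1
E[U] = -2.0 = -2
E[Y] = -2 * (-2) - 1 = 3

3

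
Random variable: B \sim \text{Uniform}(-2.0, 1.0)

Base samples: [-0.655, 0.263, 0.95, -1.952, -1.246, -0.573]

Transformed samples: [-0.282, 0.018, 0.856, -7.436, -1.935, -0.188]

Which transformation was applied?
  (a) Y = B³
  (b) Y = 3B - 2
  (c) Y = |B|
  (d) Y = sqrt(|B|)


Checking option (a) Y = B³:
  B = -0.655 -> Y = -0.282 ✓
  B = 0.263 -> Y = 0.018 ✓
  B = 0.95 -> Y = 0.856 ✓
All samples match this transformation.

(a) B³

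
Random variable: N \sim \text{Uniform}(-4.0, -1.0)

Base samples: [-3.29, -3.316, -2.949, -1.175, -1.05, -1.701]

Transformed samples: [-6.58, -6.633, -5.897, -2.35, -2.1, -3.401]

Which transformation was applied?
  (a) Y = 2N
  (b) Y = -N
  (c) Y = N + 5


Checking option (a) Y = 2N:
  N = -3.29 -> Y = -6.58 ✓
  N = -3.316 -> Y = -6.633 ✓
  N = -2.949 -> Y = -5.897 ✓
All samples match this transformation.

(a) 2N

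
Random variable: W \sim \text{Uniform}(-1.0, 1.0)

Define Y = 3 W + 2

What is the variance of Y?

For Y = aW + b: Var(Y) = a² * Var(W)
Var(W) = (1 + 1)^2/12 = 0.33333333
Var(Y) = 3² * 0.33333333 = 9 * 0.33333333 = 3

3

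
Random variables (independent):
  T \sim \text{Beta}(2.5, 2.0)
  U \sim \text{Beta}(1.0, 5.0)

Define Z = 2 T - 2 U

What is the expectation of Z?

E[Z] = 2*E[T] - 2*E[U]
E[T] = 0.55555556
E[U] = 0.16666667
E[Z] = 2*0.55555556 - 2*0.16666667 = 0.77777778

0.77777778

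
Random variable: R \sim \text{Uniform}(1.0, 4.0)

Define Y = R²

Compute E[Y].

Using E[X²] = Var(X) + (E[X])²:
E[R] = 2.5
Var(R) = (4 - 1)^2/12 = 0.75
E[R²] = 0.75 + 2.5² = 0.75 + 6.25 = 7

7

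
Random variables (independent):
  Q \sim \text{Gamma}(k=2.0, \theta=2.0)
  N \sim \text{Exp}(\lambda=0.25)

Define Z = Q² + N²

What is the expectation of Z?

E[Z] = E[Q²] + E[N²]
E[Q²] = Var(Q) + E[Q]² = 8 + 16 = 24
E[N²] = Var(N) + E[N]² = 16 + 16 = 32
E[Z] = 24 + 32 = 56

56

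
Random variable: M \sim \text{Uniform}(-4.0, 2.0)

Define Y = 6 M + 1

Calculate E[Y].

For Y = 6M + 1:
E[Y] = 6 * E[M] + 1
E[M] = (-4 + 2)/2 = -1
E[Y] = 6 * (-1) + 1 = -5

-5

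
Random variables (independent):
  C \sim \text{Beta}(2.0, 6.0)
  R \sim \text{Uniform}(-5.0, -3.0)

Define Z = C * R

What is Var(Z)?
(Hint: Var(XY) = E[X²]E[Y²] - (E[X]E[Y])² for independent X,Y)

Var(XY) = E[X²]E[Y²] - (E[X]E[Y])²
E[C] = 0.25, Var(C) = 0.020833333
E[R] = -4, Var(R) = 0.33333333
E[C²] = 0.020833333 + 0.25² = 0.083333333
E[R²] = 0.33333333 + (-4)² = 16.333333
Var(Z) = 0.083333333*16.333333 - (0.25*(-4))²
= 1.3611111 - 1 = 0.36111111

0.36111111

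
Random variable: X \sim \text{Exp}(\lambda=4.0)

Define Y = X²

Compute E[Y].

Using E[X²] = Var(X) + (E[X])²:
E[X] = 0.25
Var(X) = 1/4.0^2 = 0.0625
E[X²] = 0.0625 + 0.25² = 0.0625 + 0.0625 = 0.125

0.125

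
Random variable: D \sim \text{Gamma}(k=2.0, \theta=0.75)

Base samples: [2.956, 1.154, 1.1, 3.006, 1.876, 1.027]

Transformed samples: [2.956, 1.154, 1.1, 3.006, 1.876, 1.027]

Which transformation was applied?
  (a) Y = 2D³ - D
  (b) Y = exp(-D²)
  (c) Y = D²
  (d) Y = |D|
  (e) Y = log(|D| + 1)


Checking option (d) Y = |D|:
  D = 2.956 -> Y = 2.956 ✓
  D = 1.154 -> Y = 1.154 ✓
  D = 1.1 -> Y = 1.1 ✓
All samples match this transformation.

(d) |D|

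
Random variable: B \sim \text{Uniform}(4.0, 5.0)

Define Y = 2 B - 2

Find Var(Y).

For Y = aB + b: Var(Y) = a² * Var(B)
Var(B) = (5 - 4)^2/12 = 0.083333333
Var(Y) = 2² * 0.083333333 = 4 * 0.083333333 = 0.33333333

0.33333333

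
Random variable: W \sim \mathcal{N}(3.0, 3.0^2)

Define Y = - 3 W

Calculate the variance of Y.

For Y = aW + b: Var(Y) = a² * Var(W)
Var(W) = 3.0^2 = 9
Var(Y) = (-3)² * 9 = 9 * 9 = 81

81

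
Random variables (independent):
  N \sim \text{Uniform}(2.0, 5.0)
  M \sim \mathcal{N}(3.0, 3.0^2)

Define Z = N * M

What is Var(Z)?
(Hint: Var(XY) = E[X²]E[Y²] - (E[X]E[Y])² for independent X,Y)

Var(XY) = E[X²]E[Y²] - (E[X]E[Y])²
E[N] = 3.5, Var(N) = 0.75
E[M] = 3, Var(M) = 9
E[N²] = 0.75 + 3.5² = 13
E[M²] = 9 + 3² = 18
Var(Z) = 13*18 - (3.5*3)²
= 234 - 110.25 = 123.75

123.75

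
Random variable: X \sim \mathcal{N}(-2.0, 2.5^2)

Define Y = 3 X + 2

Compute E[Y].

For Y = 3X + 2:
E[Y] = 3 * E[X] + 2
E[X] = -2.0 = -2
E[Y] = 3 * (-2) + 2 = -4

-4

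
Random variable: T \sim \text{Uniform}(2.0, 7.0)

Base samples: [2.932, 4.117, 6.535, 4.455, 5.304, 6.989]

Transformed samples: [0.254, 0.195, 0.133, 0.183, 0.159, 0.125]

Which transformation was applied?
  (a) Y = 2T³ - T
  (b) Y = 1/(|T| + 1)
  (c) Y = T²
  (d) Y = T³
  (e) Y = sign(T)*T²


Checking option (b) Y = 1/(|T| + 1):
  T = 2.932 -> Y = 0.254 ✓
  T = 4.117 -> Y = 0.195 ✓
  T = 6.535 -> Y = 0.133 ✓
All samples match this transformation.

(b) 1/(|T| + 1)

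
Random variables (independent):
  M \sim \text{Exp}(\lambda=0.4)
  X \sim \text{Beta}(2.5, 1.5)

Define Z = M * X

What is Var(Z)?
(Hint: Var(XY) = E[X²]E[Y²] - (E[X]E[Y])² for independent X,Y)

Var(XY) = E[X²]E[Y²] - (E[X]E[Y])²
E[M] = 2.5, Var(M) = 6.25
E[X] = 0.625, Var(X) = 0.046875
E[M²] = 6.25 + 2.5² = 12.5
E[X²] = 0.046875 + 0.625² = 0.4375
Var(Z) = 12.5*0.4375 - (2.5*0.625)²
= 5.46875 - 2.4414062 = 3.0273438

3.0273438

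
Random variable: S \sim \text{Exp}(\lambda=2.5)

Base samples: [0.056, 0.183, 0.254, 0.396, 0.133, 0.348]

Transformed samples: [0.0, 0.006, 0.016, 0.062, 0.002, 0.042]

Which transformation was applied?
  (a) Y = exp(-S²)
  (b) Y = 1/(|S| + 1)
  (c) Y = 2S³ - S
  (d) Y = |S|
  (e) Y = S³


Checking option (e) Y = S³:
  S = 0.056 -> Y = 0.0 ✓
  S = 0.183 -> Y = 0.006 ✓
  S = 0.254 -> Y = 0.016 ✓
All samples match this transformation.

(e) S³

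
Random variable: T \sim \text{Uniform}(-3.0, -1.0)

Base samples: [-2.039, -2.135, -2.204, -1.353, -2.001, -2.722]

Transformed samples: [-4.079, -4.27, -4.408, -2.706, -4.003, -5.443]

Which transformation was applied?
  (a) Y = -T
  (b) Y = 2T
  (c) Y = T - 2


Checking option (b) Y = 2T:
  T = -2.039 -> Y = -4.079 ✓
  T = -2.135 -> Y = -4.27 ✓
  T = -2.204 -> Y = -4.408 ✓
All samples match this transformation.

(b) 2T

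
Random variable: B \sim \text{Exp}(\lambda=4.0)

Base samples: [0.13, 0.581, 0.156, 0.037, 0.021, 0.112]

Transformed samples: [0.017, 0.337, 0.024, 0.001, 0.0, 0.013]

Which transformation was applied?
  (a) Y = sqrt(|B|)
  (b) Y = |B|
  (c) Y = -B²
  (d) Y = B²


Checking option (d) Y = B²:
  B = 0.13 -> Y = 0.017 ✓
  B = 0.581 -> Y = 0.337 ✓
  B = 0.156 -> Y = 0.024 ✓
All samples match this transformation.

(d) B²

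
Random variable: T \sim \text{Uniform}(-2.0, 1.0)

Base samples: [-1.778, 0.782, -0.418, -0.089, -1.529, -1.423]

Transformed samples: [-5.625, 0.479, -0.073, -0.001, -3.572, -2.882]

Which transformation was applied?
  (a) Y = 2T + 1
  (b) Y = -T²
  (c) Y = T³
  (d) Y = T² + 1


Checking option (c) Y = T³:
  T = -1.778 -> Y = -5.625 ✓
  T = 0.782 -> Y = 0.479 ✓
  T = -0.418 -> Y = -0.073 ✓
All samples match this transformation.

(c) T³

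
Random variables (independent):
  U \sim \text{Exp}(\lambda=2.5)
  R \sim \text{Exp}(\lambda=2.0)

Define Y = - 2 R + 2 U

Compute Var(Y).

For independent RVs: Var(aX + bY) = a²Var(X) + b²Var(Y)
Var(U) = 0.16
Var(R) = 0.25
Var(Y) = 2²*0.16 + (-2)²*0.25
= 4*0.16 + 4*0.25 = 1.64

1.64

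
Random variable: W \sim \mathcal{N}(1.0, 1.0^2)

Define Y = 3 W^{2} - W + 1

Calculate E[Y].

E[Y] = 3*E[W²] - 1*E[W] + 1
E[W] = 1
E[W²] = Var(W) + (E[W])² = 1 + 1 = 2
E[Y] = 3*2 - 1*1 + 1 = 6

6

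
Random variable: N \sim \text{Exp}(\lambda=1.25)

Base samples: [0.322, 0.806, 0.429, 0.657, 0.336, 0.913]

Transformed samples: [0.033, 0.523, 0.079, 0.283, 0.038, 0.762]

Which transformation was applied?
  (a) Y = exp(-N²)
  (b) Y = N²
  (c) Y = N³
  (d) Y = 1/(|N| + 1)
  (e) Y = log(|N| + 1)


Checking option (c) Y = N³:
  N = 0.322 -> Y = 0.033 ✓
  N = 0.806 -> Y = 0.523 ✓
  N = 0.429 -> Y = 0.079 ✓
All samples match this transformation.

(c) N³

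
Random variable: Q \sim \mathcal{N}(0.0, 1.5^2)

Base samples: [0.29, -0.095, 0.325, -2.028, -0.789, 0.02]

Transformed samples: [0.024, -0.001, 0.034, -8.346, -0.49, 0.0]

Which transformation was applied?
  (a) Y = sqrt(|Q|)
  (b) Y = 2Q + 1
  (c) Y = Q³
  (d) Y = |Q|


Checking option (c) Y = Q³:
  Q = 0.29 -> Y = 0.024 ✓
  Q = -0.095 -> Y = -0.001 ✓
  Q = 0.325 -> Y = 0.034 ✓
All samples match this transformation.

(c) Q³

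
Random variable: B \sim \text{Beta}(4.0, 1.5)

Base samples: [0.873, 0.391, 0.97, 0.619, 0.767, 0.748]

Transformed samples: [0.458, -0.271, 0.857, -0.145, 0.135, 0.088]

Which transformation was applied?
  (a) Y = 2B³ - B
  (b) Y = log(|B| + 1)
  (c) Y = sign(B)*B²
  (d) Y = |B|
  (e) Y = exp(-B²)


Checking option (a) Y = 2B³ - B:
  B = 0.873 -> Y = 0.458 ✓
  B = 0.391 -> Y = -0.271 ✓
  B = 0.97 -> Y = 0.857 ✓
All samples match this transformation.

(a) 2B³ - B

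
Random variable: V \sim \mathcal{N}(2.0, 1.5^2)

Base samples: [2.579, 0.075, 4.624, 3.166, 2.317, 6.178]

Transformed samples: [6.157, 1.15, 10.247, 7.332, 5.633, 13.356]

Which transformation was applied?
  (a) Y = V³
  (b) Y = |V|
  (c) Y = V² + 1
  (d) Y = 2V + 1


Checking option (d) Y = 2V + 1:
  V = 2.579 -> Y = 6.157 ✓
  V = 0.075 -> Y = 1.15 ✓
  V = 4.624 -> Y = 10.247 ✓
All samples match this transformation.

(d) 2V + 1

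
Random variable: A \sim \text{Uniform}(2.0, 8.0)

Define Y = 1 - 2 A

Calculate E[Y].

For Y = -2A + 1:
E[Y] = -2 * E[A] + 1
E[A] = (2 + 8)/2 = 5
E[Y] = -2 * 5 + 1 = -9

-9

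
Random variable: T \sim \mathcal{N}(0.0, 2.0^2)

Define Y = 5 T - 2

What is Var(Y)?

For Y = aT + b: Var(Y) = a² * Var(T)
Var(T) = 2.0^2 = 4
Var(Y) = 5² * 4 = 25 * 4 = 100

100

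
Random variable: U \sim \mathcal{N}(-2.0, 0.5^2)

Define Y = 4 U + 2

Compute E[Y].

For Y = 4U + 2:
E[Y] = 4 * E[U] + 2
E[U] = -2.0 = -2
E[Y] = 4 * (-2) + 2 = -6

-6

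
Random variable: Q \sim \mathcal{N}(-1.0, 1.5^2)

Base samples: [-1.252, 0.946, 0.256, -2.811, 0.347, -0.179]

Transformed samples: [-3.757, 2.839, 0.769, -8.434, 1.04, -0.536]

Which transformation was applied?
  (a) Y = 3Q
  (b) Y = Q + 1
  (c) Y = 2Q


Checking option (a) Y = 3Q:
  Q = -1.252 -> Y = -3.757 ✓
  Q = 0.946 -> Y = 2.839 ✓
  Q = 0.256 -> Y = 0.769 ✓
All samples match this transformation.

(a) 3Q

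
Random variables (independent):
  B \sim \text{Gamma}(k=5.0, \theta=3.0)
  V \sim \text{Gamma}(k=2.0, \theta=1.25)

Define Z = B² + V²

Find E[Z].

E[Z] = E[B²] + E[V²]
E[B²] = Var(B) + E[B]² = 45 + 225 = 270
E[V²] = Var(V) + E[V]² = 3.125 + 6.25 = 9.375
E[Z] = 270 + 9.375 = 279.375

279.375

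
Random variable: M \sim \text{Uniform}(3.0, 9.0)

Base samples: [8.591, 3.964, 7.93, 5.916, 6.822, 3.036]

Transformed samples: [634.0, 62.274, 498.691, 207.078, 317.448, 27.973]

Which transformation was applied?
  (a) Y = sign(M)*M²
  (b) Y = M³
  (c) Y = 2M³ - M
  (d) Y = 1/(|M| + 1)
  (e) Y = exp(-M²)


Checking option (b) Y = M³:
  M = 8.591 -> Y = 634.0 ✓
  M = 3.964 -> Y = 62.274 ✓
  M = 7.93 -> Y = 498.691 ✓
All samples match this transformation.

(b) M³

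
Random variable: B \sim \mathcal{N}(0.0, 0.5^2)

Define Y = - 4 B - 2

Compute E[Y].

For Y = -4B - 2:
E[Y] = -4 * E[B] - 2
E[B] = 0.0 = 0
E[Y] = -4 * 0 - 2 = -2

-2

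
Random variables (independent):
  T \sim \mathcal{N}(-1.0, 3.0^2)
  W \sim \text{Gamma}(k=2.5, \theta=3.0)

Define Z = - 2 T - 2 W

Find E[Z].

E[Z] = -2*E[T] - 2*E[W]
E[T] = -1
E[W] = 7.5
E[Z] = -2*(-1) - 2*7.5 = -13

-13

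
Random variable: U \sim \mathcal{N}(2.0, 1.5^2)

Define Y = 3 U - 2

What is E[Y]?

For Y = 3U - 2:
E[Y] = 3 * E[U] - 2
E[U] = 2.0 = 2
E[Y] = 3 * 2 - 2 = 4

4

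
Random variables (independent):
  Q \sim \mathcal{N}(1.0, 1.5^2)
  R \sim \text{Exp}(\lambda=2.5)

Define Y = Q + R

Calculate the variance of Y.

For independent RVs: Var(aX + bY) = a²Var(X) + b²Var(Y)
Var(Q) = 2.25
Var(R) = 0.16
Var(Y) = 1²*2.25 + 1²*0.16
= 1*2.25 + 1*0.16 = 2.41

2.41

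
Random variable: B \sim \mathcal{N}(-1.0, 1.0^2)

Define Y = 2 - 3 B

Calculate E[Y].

For Y = -3B + 2:
E[Y] = -3 * E[B] + 2
E[B] = -1.0 = -1
E[Y] = -3 * (-1) + 2 = 5

5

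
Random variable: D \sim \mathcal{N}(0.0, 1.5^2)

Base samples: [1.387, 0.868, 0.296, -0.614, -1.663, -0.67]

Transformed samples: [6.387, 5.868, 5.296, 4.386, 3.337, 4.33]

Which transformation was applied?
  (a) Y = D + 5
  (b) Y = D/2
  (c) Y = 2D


Checking option (a) Y = D + 5:
  D = 1.387 -> Y = 6.387 ✓
  D = 0.868 -> Y = 5.868 ✓
  D = 0.296 -> Y = 5.296 ✓
All samples match this transformation.

(a) D + 5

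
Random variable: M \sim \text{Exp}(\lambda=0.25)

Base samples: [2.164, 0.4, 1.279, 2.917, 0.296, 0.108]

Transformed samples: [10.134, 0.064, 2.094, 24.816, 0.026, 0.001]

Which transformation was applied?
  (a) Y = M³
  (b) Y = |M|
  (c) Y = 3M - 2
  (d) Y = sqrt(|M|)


Checking option (a) Y = M³:
  M = 2.164 -> Y = 10.134 ✓
  M = 0.4 -> Y = 0.064 ✓
  M = 1.279 -> Y = 2.094 ✓
All samples match this transformation.

(a) M³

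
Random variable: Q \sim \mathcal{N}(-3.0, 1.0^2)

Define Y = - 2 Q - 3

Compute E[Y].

For Y = -2Q - 3:
E[Y] = -2 * E[Q] - 3
E[Q] = -3.0 = -3
E[Y] = -2 * (-3) - 3 = 3

3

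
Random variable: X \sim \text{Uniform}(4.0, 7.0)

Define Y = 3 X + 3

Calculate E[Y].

For Y = 3X + 3:
E[Y] = 3 * E[X] + 3
E[X] = (4 + 7)/2 = 5.5
E[Y] = 3 * 5.5 + 3 = 19.5

19.5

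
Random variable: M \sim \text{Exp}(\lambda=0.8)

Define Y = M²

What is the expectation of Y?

E[M²] = Var(M) + (E[M])² = 1.5625 + 1.5625 = 3.125

3.125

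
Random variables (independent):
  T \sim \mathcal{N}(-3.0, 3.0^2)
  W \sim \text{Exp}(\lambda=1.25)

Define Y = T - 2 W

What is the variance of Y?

For independent RVs: Var(aX + bY) = a²Var(X) + b²Var(Y)
Var(T) = 9
Var(W) = 0.64
Var(Y) = 1²*9 + (-2)²*0.64
= 1*9 + 4*0.64 = 11.56

11.56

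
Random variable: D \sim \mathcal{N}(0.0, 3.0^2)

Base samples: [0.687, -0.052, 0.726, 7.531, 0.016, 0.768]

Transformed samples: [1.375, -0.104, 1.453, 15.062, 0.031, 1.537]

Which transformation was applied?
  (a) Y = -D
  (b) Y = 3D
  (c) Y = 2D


Checking option (c) Y = 2D:
  D = 0.687 -> Y = 1.375 ✓
  D = -0.052 -> Y = -0.104 ✓
  D = 0.726 -> Y = 1.453 ✓
All samples match this transformation.

(c) 2D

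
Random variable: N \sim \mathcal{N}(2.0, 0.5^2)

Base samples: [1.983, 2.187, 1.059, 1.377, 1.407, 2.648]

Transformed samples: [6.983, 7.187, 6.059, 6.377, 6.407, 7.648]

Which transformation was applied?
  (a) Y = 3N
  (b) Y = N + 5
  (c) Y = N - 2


Checking option (b) Y = N + 5:
  N = 1.983 -> Y = 6.983 ✓
  N = 2.187 -> Y = 7.187 ✓
  N = 1.059 -> Y = 6.059 ✓
All samples match this transformation.

(b) N + 5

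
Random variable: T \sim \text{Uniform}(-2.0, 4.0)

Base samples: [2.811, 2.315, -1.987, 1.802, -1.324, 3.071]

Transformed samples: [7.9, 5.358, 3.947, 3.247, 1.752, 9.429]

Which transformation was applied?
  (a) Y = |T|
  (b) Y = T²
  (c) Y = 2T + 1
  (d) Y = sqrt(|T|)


Checking option (b) Y = T²:
  T = 2.811 -> Y = 7.9 ✓
  T = 2.315 -> Y = 5.358 ✓
  T = -1.987 -> Y = 3.947 ✓
All samples match this transformation.

(b) T²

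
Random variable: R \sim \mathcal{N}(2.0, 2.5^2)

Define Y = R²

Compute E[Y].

Using E[X²] = Var(X) + (E[X])²:
E[R] = 2
Var(R) = 2.5^2 = 6.25
E[R²] = 6.25 + 2² = 6.25 + 4 = 10.25

10.25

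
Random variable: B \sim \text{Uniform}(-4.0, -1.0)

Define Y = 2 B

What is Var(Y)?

For Y = aB + b: Var(Y) = a² * Var(B)
Var(B) = (-1 + 4)^2/12 = 0.75
Var(Y) = 2² * 0.75 = 4 * 0.75 = 3

3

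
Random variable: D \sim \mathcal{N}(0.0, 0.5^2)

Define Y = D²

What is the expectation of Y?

Using E[X²] = Var(X) + (E[X])²:
E[D] = 0
Var(D) = 0.5^2 = 0.25
E[D²] = 0.25 + 0² = 0.25 + 0 = 0.25

0.25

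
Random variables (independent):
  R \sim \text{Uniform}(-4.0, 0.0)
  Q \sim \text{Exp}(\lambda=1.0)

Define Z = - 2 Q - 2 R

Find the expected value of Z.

E[Z] = -2*E[R] - 2*E[Q]
E[R] = -2
E[Q] = 1
E[Z] = -2*(-2) - 2*1 = 2

2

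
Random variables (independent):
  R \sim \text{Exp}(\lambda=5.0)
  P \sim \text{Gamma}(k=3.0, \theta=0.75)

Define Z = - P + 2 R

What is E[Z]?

E[Z] = 2*E[R] - 1*E[P]
E[R] = 0.2
E[P] = 2.25
E[Z] = 2*0.2 - 1*2.25 = -1.85

-1.85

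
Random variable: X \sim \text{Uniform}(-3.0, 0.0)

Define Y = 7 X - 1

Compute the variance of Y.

For Y = aX + b: Var(Y) = a² * Var(X)
Var(X) = (0 + 3)^2/12 = 0.75
Var(Y) = 7² * 0.75 = 49 * 0.75 = 36.75

36.75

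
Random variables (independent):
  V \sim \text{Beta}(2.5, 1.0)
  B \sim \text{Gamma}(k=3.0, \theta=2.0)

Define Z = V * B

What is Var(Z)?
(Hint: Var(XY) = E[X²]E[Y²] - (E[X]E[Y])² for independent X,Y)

Var(XY) = E[X²]E[Y²] - (E[X]E[Y])²
E[V] = 0.71428571, Var(V) = 0.045351474
E[B] = 6, Var(B) = 12
E[V²] = 0.045351474 + 0.71428571² = 0.55555556
E[B²] = 12 + 6² = 48
Var(Z) = 0.55555556*48 - (0.71428571*6)²
= 26.666667 - 18.367347 = 8.2993197

8.2993197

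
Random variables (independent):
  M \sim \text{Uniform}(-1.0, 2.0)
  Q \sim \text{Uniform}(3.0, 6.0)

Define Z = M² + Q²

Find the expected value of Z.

E[Z] = E[M²] + E[Q²]
E[M²] = Var(M) + E[M]² = 0.75 + 0.25 = 1
E[Q²] = Var(Q) + E[Q]² = 0.75 + 20.25 = 21
E[Z] = 1 + 21 = 22

22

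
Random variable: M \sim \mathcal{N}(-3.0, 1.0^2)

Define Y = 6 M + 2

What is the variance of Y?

For Y = aM + b: Var(Y) = a² * Var(M)
Var(M) = 1.0^2 = 1
Var(Y) = 6² * 1 = 36 * 1 = 36

36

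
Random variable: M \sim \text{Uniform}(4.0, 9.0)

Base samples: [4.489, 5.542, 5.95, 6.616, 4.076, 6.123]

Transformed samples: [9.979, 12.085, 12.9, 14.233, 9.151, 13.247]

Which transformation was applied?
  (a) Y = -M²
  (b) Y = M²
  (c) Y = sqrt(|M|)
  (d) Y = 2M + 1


Checking option (d) Y = 2M + 1:
  M = 4.489 -> Y = 9.979 ✓
  M = 5.542 -> Y = 12.085 ✓
  M = 5.95 -> Y = 12.9 ✓
All samples match this transformation.

(d) 2M + 1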